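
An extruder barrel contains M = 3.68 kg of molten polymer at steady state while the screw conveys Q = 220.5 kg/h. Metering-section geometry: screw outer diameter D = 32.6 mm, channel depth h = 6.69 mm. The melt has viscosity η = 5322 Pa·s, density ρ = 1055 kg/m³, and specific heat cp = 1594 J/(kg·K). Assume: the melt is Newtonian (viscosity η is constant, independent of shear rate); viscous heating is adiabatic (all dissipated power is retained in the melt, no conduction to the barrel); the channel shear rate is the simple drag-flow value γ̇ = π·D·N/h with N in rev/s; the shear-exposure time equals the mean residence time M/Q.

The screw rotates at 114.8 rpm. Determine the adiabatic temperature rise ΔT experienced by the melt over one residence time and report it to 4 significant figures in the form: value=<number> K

value=163.1 K

Throughput in SI: Q_s = 220.5 kg/h ÷ 3600 s/h = 0.06125 kg/s
t_res = M / Q_s = 3.68 / 0.06125 = 60.0816 s
Geometry in metres: D = 32.6 mm → 0.0326 m, h = 6.69 mm → 0.00669 m; screw speed N = 114.8 rpm = 1.91333 rev/s
γ̇ = π·D·N / h = π · 0.0326 · 1.91333 / 0.00669 = 29.2909 s⁻¹
Adiabatic rise: ΔT = η γ̇² t_res / (ρ cp) = 5322·(29.2909)²·60.0816 / (1055·1594) = 163.132 K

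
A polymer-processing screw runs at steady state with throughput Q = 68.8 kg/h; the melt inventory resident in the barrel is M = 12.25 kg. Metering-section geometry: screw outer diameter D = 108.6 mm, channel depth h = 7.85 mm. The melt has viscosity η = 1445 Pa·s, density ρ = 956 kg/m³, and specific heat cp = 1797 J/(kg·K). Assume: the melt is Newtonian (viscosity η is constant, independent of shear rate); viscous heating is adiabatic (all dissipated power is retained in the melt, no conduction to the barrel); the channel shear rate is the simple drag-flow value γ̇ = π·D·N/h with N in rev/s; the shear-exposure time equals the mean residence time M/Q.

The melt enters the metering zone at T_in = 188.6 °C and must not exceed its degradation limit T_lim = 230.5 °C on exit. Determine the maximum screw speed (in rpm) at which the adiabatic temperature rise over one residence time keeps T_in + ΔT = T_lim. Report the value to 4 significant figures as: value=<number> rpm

Convert throughput: Q = 68.8 kg/h = 68.8/3600 = 0.0191111 kg/s
t_res = M / Q_s = 12.25 ÷ 0.0191111 = 640.988 s
D = 108.6 mm = 0.1086 m;  h = 7.85 mm = 0.00785 m
ΔT_a = T_lim − T_in = 230.5 °C − 188.6 °C = 41.9 K
γ̇_max² = ΔT_a·ρ·cp/(η·t_res) = 41.9·956·1797/(1445·640.988) = 77.7145 s⁻²
γ̇_max = √77.7145 = 8.81558 s⁻¹
N_max = γ̇_max h / (πD) = 8.81558·0.00785/(π·0.1086) = 0.202834 rev/s → ×60 = 12.17 rpm

value=12.17 rpm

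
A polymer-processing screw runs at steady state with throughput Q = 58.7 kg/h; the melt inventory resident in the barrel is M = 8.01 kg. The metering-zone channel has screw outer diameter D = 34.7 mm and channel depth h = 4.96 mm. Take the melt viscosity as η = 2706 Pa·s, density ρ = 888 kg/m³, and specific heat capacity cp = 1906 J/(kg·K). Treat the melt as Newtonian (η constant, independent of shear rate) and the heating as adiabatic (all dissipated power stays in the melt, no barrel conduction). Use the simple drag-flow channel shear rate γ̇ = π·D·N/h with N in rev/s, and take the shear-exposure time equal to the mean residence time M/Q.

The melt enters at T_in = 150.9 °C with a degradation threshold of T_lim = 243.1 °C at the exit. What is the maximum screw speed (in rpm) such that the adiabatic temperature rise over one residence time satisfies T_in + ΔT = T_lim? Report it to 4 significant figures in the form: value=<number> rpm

Q_s = Q / 3600 = 58.7 / 3600 = 0.0163056 kg/s
Mean residence time: t_res = M/Q_s = 8.01 kg / 0.0163056 kg/s = 491.244 s
Convert to metres: D = 0.0347 m, h = 0.00496 m
ΔT_a = T_lim − T_in = 243.1 °C − 150.9 °C = 92.2 K
γ̇_max² = ΔT_a·ρ·cp / (η·t_res) = [92.2 × 888 × 1906] / [2706 × 491.244] = 117.393 s⁻²
γ̇_max = √117.393 = 10.8348 s⁻¹
N_max = γ̇_max h / (πD) = 10.8348·0.00496/(π·0.0347) = 0.492973 rev/s → ×60 = 29.5784 rpm

value=29.58 rpm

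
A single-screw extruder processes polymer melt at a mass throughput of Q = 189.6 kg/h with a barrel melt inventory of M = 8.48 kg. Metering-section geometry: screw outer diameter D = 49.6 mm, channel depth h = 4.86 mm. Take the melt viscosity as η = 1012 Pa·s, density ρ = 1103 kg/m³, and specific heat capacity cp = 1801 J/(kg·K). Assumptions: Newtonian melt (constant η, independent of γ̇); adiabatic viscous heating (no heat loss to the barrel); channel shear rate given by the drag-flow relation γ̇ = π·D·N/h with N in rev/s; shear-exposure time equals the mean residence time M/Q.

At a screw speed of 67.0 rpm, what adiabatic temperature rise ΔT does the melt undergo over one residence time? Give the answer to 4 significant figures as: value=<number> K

Throughput in SI: Q_s = 189.6 kg/h ÷ 3600 s/h = 0.0526667 kg/s
t_res = M / Q_s = 8.48 ÷ 0.0526667 = 161.013 s
D = 49.6 mm = 0.0496 m;  h = 4.86 mm = 0.00486 m;  N = 67.0 rpm / 60 = 1.11667 rev/s
Shear rate: γ̇ = πDN/h = π·0.0496·1.11667/0.00486 = 35.803 s⁻¹
Adiabatic rise: ΔT = η γ̇² t_res / (ρ cp) = 1012·(35.803)²·161.013 / (1103·1801) = 105.145 K

value=105.1 K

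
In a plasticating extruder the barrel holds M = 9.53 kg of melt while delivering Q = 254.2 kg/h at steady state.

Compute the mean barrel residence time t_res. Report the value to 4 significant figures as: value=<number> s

value=135.0 s

Q_s = Q / 3600 = 254.2 / 3600 = 0.0706111 kg/s
Mean residence time: t_res = M/Q_s = 9.53 kg / 0.0706111 kg/s = 134.965 s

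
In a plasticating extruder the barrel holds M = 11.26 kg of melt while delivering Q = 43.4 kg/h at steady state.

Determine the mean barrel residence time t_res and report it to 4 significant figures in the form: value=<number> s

value=934.0 s

Throughput in SI: Q_s = 43.4 kg/h ÷ 3600 s/h = 0.0120556 kg/s
t_res = M / Q_s = 11.26 / 0.0120556 = 934.009 s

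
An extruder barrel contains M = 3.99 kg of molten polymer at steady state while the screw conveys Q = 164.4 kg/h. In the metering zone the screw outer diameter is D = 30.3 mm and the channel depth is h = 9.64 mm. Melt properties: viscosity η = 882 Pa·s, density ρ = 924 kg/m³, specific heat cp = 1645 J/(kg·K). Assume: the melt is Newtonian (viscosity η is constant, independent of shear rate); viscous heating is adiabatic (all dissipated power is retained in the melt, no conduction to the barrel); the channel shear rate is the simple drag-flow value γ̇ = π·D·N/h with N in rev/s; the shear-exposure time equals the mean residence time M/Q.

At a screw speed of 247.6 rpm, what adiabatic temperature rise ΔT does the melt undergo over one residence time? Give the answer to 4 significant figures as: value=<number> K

Throughput in SI: Q_s = 164.4 kg/h ÷ 3600 s/h = 0.0456667 kg/s
t_res = M / Q_s = 3.99 ÷ 0.0456667 = 87.3723 s
Geometry in metres: D = 30.3 mm → 0.0303 m, h = 9.64 mm → 0.00964 m; screw speed N = 247.6 rpm = 4.12667 rev/s
γ̇ = π·D·N / h = π · 0.0303 · 4.12667 / 0.00964 = 40.7488 s⁻¹
Adiabatic rise: ΔT = η γ̇² t_res / (ρ cp) = 882·(40.7488)²·87.3723 / (924·1645) = 84.1849 K

value=84.18 K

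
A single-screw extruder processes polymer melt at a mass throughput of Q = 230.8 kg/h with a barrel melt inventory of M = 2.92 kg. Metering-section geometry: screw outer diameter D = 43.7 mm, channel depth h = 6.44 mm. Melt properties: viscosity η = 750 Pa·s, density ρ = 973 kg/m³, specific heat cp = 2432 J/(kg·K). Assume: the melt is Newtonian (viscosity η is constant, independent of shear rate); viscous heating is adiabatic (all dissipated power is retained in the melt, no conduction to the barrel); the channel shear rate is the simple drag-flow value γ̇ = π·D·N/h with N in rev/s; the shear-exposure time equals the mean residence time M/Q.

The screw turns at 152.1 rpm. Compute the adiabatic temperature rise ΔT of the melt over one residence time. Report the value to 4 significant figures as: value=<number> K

value=42.16 K

Throughput in SI: Q_s = 230.8 kg/h ÷ 3600 s/h = 0.0641111 kg/s
Mean residence time: t_res = M/Q_s = 2.92 kg / 0.0641111 kg/s = 45.5459 s
Convert to SI: D = 0.0437 m, h = 0.00644 m, N = 152.1/60 = 2.535 rev/s
γ̇ = π·D·N / h = π · 0.0437 · 2.535 / 0.00644 = 54.041 s⁻¹
ΔT = η·γ̇²·t_res/(ρ·cp) = [750 × 54.041² × 45.5459] / [973 × 2432] = 42.1581 K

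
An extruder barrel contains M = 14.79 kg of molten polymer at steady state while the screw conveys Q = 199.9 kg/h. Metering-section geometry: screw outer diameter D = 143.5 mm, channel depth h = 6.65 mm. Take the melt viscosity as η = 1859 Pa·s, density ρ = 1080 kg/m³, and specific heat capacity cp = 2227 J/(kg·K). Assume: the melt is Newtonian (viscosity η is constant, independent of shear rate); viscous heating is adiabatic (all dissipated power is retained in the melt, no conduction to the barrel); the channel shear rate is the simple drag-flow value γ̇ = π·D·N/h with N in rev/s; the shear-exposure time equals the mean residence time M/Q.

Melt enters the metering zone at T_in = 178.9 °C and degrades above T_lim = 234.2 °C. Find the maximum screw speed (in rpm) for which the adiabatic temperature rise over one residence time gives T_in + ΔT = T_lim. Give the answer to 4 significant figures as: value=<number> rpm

Q_s = Q / 3600 = 199.9 / 3600 = 0.0555278 kg/s
Mean residence time: t_res = M/Q_s = 14.79 kg / 0.0555278 kg/s = 266.353 s
Geometry in SI: D = 143.5 mm → 0.1435 m, h = 6.65 mm → 0.00665 m
ΔT_a = T_lim − T_in = 234.2 − 178.9 = 55.3 K
γ̇_max² = ΔT_a·ρ·cp/(η·t_res) = 55.3·1080·2227/(1859·266.353) = 268.616 s⁻²
γ̇_max = √268.616 = 16.3895 s⁻¹
N_max = γ̇_max h / (πD) = 16.3895·0.00665/(π·0.1435) = 0.241761 rev/s → ×60 = 14.5056 rpm

value=14.51 rpm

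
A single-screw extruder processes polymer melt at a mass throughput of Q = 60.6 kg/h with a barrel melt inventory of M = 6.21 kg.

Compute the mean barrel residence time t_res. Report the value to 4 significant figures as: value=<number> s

value=368.9 s

Throughput in SI: Q_s = 60.6 kg/h ÷ 3600 s/h = 0.0168333 kg/s
t_res = M / Q_s = 6.21 ÷ 0.0168333 = 368.911 s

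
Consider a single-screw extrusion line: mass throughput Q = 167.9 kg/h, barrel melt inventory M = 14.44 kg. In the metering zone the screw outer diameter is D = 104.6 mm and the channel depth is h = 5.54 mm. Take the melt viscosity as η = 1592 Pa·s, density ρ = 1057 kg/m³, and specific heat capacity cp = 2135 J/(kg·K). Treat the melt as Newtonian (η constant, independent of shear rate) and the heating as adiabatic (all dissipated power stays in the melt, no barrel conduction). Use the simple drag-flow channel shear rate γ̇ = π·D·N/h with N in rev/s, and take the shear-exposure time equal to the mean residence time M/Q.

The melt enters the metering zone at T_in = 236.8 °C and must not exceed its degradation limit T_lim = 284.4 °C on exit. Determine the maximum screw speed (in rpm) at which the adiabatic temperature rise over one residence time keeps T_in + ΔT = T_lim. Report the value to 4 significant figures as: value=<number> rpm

Convert throughput: Q = 167.9 kg/h = 167.9/3600 = 0.0466389 kg/s
t_res = M / Q_s = 14.44 ÷ 0.0466389 = 309.613 s
Geometry in SI: D = 104.6 mm → 0.1046 m, h = 5.54 mm → 0.00554 m
ΔT_a = T_lim − T_in = 284.4 − 236.8 = 47.6 K
γ̇_max² = ΔT_a·ρ·cp/(η·t_res) = 47.6·1057·2135/(1592·309.613) = 217.93 s⁻²
Take the square root: γ̇_max = √(217.93) = 14.7625 s⁻¹
Solve γ̇ = πDN/h for N: N_max = γ̇_max·h/(π·D) = 14.7625 × 0.00554 / (π × 0.1046) = 0.248878 rev/s = 14.9327 rpm

value=14.93 rpm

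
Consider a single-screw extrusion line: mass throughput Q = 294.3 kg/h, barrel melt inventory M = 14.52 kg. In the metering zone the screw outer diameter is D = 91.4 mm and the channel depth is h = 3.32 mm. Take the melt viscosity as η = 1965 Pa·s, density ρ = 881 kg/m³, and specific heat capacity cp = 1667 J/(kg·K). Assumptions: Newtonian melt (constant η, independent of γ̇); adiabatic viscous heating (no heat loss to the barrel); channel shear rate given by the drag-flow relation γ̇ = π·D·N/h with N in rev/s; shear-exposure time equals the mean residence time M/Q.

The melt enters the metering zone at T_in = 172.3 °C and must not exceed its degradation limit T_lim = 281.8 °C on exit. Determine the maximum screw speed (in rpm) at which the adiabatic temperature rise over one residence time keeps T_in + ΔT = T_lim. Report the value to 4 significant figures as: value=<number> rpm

value=14.89 rpm

Convert throughput: Q = 294.3 kg/h = 294.3/3600 = 0.08175 kg/s
Mean residence time: t_res = M/Q_s = 14.52 kg / 0.08175 kg/s = 177.615 s
D = 91.4 mm = 0.0914 m;  h = 3.32 mm = 0.00332 m
ΔT_a = T_lim − T_in = 281.8 °C − 172.3 °C = 109.5 K
γ̇_max² = ΔT_a·ρ·cp/(η·t_res) = 109.5·881·1667/(1965·177.615) = 460.77 s⁻²
γ̇_max = sqrt(460.77) = 21.4656 s⁻¹
N_max = γ̇_max·h / (π·D) = 21.4656 · 0.00332 / (π · 0.0914) = 0.24819 rev/s = 14.8914 rpm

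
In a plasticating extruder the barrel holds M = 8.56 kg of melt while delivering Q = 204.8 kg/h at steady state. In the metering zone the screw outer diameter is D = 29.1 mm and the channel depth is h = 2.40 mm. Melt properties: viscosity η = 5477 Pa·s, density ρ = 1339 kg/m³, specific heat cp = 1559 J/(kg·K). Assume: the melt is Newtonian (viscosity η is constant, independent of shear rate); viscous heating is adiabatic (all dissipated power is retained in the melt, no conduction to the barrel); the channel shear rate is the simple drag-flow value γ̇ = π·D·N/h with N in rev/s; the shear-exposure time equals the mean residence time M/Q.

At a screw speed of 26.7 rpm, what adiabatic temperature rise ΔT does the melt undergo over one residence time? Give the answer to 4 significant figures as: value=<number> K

value=113.4 K

Q_s = Q / 3600 = 204.8 / 3600 = 0.0568889 kg/s
Mean residence time: t_res = M/Q_s = 8.56 kg / 0.0568889 kg/s = 150.469 s
Convert to SI: D = 0.0291 m, h = 0.0024 m, N = 26.7/60 = 0.445 rev/s
Shear rate: γ̇ = πDN/h = π·0.0291·0.445/0.0024 = 16.9509 s⁻¹
ΔT = η·γ̇²·t_res / (ρ·cp) = 5477 · (16.9509)² · 150.469 / (1339 · 1559) = 113.435 K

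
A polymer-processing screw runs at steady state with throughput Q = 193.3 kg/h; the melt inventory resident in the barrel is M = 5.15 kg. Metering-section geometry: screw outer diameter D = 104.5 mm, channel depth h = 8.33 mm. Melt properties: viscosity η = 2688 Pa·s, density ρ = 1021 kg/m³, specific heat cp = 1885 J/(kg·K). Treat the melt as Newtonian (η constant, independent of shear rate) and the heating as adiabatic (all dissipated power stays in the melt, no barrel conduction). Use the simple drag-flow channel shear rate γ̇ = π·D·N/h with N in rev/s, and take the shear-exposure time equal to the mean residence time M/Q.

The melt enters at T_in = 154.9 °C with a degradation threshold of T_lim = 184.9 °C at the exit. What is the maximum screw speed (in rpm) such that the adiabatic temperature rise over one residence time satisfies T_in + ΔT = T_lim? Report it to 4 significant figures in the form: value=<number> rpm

value=22.78 rpm

Convert throughput: Q = 193.3 kg/h = 193.3/3600 = 0.0536944 kg/s
Mean residence time: t_res = M/Q_s = 5.15 kg / 0.0536944 kg/s = 95.9131 s
D = 104.5 mm = 0.1045 m;  h = 8.33 mm = 0.00833 m
ΔT_a = T_lim − T_in = 184.9 − 154.9 = 30 K
γ̇_max² = ΔT_a·ρ·cp / (η·t_res) = [30 × 1021 × 1885] / [2688 × 95.9131] = 223.95 s⁻²
Take the square root: γ̇_max = √(223.95) = 14.965 s⁻¹
Solve γ̇ = πDN/h for N: N_max = γ̇_max·h/(π·D) = 14.965 × 0.00833 / (π × 0.1045) = 0.379712 rev/s = 22.7827 rpm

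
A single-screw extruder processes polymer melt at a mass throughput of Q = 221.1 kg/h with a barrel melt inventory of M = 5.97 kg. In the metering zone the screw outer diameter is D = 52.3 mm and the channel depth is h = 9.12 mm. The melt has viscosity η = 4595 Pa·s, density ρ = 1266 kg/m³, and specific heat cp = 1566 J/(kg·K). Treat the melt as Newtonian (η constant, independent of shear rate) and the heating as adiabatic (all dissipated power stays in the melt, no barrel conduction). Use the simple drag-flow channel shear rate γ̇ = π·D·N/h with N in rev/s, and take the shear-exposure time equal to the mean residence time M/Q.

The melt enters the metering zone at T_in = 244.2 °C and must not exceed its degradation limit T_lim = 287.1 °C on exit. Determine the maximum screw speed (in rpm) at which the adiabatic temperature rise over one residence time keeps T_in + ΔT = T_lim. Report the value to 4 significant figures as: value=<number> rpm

Convert throughput: Q = 221.1 kg/h = 221.1/3600 = 0.0614167 kg/s
t_res = M / Q_s = 5.97 ÷ 0.0614167 = 97.2049 s
Convert to metres: D = 0.0523 m, h = 0.00912 m
ΔT_a = T_lim − T_in = 287.1 °C − 244.2 °C = 42.9 K
γ̇_max² = ΔT_a·ρ·cp / (η·t_res) = [42.9 × 1266 × 1566] / [4595 × 97.2049] = 190.419 s⁻²
γ̇_max = sqrt(190.419) = 13.7992 s⁻¹
Solve γ̇ = πDN/h for N: N_max = γ̇_max·h/(π·D) = 13.7992 × 0.00912 / (π × 0.0523) = 0.765945 rev/s = 45.9567 rpm

value=45.96 rpm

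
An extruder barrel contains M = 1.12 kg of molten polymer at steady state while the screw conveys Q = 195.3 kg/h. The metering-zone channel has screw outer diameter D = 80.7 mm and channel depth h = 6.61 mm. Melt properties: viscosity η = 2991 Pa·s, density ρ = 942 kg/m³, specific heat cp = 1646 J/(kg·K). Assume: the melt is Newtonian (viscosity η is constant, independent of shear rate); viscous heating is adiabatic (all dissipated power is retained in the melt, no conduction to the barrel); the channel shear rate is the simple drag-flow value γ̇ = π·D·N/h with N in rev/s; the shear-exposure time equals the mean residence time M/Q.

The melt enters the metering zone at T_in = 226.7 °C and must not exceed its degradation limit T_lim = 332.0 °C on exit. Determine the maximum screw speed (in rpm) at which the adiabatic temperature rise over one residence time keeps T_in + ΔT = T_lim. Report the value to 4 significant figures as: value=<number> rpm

Throughput in SI: Q_s = 195.3 kg/h ÷ 3600 s/h = 0.05425 kg/s
t_res = M / Q_s = 1.12 / 0.05425 = 20.6452 s
D = 80.7 mm = 0.0807 m;  h = 6.61 mm = 0.00661 m
Allowable rise: ΔT_a = T_lim − T_in = 332.0 − 226.7 = 105.3 K
γ̇_max² = ΔT_a·ρ·cp / (η·t_res) = [105.3 × 942 × 1646] / [2991 × 20.6452] = 2644.08 s⁻²
γ̇_max = √2644.08 = 51.4206 s⁻¹
Solve γ̇ = πDN/h for N: N_max = γ̇_max·h/(π·D) = 51.4206 × 0.00661 / (π × 0.0807) = 1.34065 rev/s = 80.439 rpm

value=80.44 rpm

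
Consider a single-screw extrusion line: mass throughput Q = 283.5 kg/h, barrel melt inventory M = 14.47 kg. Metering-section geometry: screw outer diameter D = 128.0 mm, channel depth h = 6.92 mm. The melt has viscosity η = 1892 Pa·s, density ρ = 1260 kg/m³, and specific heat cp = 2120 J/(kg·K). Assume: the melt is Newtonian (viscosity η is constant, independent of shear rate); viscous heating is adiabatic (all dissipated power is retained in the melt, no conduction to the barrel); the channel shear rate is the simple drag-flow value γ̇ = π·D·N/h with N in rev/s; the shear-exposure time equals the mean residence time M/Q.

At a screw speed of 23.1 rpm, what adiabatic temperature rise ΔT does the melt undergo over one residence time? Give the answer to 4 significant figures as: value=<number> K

Throughput in SI: Q_s = 283.5 kg/h ÷ 3600 s/h = 0.07875 kg/s
t_res = M / Q_s = 14.47 ÷ 0.07875 = 183.746 s
Geometry in metres: D = 128.0 mm → 0.128 m, h = 6.92 mm → 0.00692 m; screw speed N = 23.1 rpm = 0.385 rev/s
γ̇ = π D N / h = (π)(0.128)(0.385) / 0.00692 = 22.3725 s⁻¹
Adiabatic rise: ΔT = η γ̇² t_res / (ρ cp) = 1892·(22.3725)²·183.746 / (1260·2120) = 65.1421 K

value=65.14 K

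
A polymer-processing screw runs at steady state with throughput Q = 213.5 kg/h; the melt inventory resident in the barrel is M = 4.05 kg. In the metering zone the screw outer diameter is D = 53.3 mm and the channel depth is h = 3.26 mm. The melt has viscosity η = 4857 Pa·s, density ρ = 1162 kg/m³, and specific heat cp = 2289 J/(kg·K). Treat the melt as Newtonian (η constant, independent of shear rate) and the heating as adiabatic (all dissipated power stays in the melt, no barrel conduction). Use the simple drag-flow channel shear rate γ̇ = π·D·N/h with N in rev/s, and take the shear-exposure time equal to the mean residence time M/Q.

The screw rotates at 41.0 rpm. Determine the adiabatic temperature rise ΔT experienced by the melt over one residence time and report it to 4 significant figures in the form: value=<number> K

Convert throughput: Q = 213.5 kg/h = 213.5/3600 = 0.0593056 kg/s
t_res = M / Q_s = 4.05 ÷ 0.0593056 = 68.2904 s
Convert to SI: D = 0.0533 m, h = 0.00326 m, N = 41.0/60 = 0.683333 rev/s
Shear rate: γ̇ = πDN/h = π·0.0533·0.683333/0.00326 = 35.0988 s⁻¹
ΔT = η·γ̇²·t_res / (ρ·cp) = 4857 · (35.0988)² · 68.2904 / (1162 · 2289) = 153.624 K

value=153.6 K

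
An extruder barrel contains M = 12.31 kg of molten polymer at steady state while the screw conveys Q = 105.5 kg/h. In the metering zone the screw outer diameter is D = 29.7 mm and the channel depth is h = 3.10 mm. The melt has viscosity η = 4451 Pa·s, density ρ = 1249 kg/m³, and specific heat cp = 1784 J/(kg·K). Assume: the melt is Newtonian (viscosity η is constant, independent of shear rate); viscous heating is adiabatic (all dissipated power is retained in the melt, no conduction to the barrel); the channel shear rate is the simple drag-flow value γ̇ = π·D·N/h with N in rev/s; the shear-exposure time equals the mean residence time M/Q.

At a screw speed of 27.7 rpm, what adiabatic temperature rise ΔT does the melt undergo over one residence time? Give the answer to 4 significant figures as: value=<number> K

Throughput in SI: Q_s = 105.5 kg/h ÷ 3600 s/h = 0.0293056 kg/s
t_res = M / Q_s = 12.31 ÷ 0.0293056 = 420.057 s
Convert to SI: D = 0.0297 m, h = 0.0031 m, N = 27.7/60 = 0.461667 rev/s
γ̇ = π·D·N / h = π · 0.0297 · 0.461667 / 0.0031 = 13.8955 s⁻¹
Adiabatic rise: ΔT = η γ̇² t_res / (ρ cp) = 4451·(13.8955)²·420.057 / (1249·1784) = 162.015 K

value=162.0 K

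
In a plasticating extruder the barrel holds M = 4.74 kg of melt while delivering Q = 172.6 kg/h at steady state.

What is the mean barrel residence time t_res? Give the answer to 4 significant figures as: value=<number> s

Convert throughput: Q = 172.6 kg/h = 172.6/3600 = 0.0479444 kg/s
t_res = M / Q_s = 4.74 ÷ 0.0479444 = 98.8644 s

value=98.86 s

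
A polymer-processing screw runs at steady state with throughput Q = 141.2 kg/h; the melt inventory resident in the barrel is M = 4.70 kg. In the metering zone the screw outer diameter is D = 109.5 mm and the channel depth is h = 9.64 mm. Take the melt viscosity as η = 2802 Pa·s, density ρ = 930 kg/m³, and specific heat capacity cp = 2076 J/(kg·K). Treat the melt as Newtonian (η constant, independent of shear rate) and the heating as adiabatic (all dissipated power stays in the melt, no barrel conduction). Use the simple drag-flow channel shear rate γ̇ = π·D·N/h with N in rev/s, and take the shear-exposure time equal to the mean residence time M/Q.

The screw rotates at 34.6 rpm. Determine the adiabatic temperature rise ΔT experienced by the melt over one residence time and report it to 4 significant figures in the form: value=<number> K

Q_s = Q / 3600 = 141.2 / 3600 = 0.0392222 kg/s
t_res = M / Q_s = 4.70 ÷ 0.0392222 = 119.83 s
D = 109.5 mm = 0.1095 m;  h = 9.64 mm = 0.00964 m;  N = 34.6 rpm / 60 = 0.576667 rev/s
Shear rate: γ̇ = πDN/h = π·0.1095·0.576667/0.00964 = 20.5784 s⁻¹
ΔT = η·γ̇²·t_res / (ρ·cp) = 2802 · (20.5784)² · 119.83 / (930 · 2076) = 73.6457 K

value=73.65 K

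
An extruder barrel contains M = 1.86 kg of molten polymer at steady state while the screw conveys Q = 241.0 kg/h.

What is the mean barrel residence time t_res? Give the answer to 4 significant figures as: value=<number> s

Throughput in SI: Q_s = 241.0 kg/h ÷ 3600 s/h = 0.0669444 kg/s
Mean residence time: t_res = M/Q_s = 1.86 kg / 0.0669444 kg/s = 27.7842 s

value=27.78 s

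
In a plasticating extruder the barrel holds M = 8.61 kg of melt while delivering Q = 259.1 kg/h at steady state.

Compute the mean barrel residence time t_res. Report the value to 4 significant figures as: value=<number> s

Convert throughput: Q = 259.1 kg/h = 259.1/3600 = 0.0719722 kg/s
t_res = M / Q_s = 8.61 ÷ 0.0719722 = 119.629 s

value=119.6 s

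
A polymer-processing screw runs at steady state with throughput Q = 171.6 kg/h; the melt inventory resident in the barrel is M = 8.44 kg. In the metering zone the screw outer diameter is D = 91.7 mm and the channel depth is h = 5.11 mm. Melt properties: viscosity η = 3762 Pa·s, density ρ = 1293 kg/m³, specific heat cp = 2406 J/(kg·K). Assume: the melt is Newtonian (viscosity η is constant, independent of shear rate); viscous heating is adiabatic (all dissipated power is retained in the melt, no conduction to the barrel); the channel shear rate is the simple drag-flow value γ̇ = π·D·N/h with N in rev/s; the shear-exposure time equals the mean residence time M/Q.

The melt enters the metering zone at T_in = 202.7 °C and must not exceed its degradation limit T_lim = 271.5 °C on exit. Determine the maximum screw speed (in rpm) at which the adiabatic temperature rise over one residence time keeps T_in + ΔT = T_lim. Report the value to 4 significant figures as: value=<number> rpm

value=19.08 rpm

Throughput in SI: Q_s = 171.6 kg/h ÷ 3600 s/h = 0.0476667 kg/s
Mean residence time: t_res = M/Q_s = 8.44 kg / 0.0476667 kg/s = 177.063 s
Geometry in SI: D = 91.7 mm → 0.0917 m, h = 5.11 mm → 0.00511 m
ΔT_a = T_lim − T_in = 271.5 − 202.7 = 68.8 K
γ̇_max² = ΔT_a·ρ·cp / (η·t_res) = [68.8 × 1293 × 2406] / [3762 × 177.063] = 321.319 s⁻²
γ̇_max = √321.319 = 17.9254 s⁻¹
N_max = γ̇_max·h / (π·D) = 17.9254 · 0.00511 / (π · 0.0917) = 0.317958 rev/s = 19.0775 rpm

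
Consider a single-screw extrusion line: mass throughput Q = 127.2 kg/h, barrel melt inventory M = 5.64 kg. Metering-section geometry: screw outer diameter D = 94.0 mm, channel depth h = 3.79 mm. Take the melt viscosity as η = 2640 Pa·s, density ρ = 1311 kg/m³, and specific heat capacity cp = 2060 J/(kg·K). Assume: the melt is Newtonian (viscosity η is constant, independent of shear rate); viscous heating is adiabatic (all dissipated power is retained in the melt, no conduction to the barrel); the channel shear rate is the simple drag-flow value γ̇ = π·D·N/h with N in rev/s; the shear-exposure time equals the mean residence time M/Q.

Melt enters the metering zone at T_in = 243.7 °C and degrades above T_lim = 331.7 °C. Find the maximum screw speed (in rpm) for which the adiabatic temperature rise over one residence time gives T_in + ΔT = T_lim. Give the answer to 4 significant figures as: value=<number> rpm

value=18.29 rpm

Convert throughput: Q = 127.2 kg/h = 127.2/3600 = 0.0353333 kg/s
Mean residence time: t_res = M/Q_s = 5.64 kg / 0.0353333 kg/s = 159.623 s
Geometry in SI: D = 94.0 mm → 0.094 m, h = 3.79 mm → 0.00379 m
Allowable rise: ΔT_a = T_lim − T_in = 331.7 − 243.7 = 88 K
Invert ΔT = ηγ̇²t_res/(ρcp) for γ̇: γ̇_max² = ΔT_a ρ cp / (η t_res) = 88·1311·2060 / (2640·159.623) = 563.968 s⁻²
Take the square root: γ̇_max = √(563.968) = 23.748 s⁻¹
Solve γ̇ = πDN/h for N: N_max = γ̇_max·h/(π·D) = 23.748 × 0.00379 / (π × 0.094) = 0.304781 rev/s = 18.2869 rpm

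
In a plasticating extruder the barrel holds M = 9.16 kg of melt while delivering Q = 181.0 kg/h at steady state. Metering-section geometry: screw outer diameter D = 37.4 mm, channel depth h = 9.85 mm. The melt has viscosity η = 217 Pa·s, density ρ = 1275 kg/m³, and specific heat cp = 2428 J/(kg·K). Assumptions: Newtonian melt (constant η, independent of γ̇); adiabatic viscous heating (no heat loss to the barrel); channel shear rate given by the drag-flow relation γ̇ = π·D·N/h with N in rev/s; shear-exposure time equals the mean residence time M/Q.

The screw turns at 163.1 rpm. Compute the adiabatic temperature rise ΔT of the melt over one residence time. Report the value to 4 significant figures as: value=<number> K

Q_s = Q / 3600 = 181.0 / 3600 = 0.0502778 kg/s
t_res = M / Q_s = 9.16 / 0.0502778 = 182.188 s
Geometry in metres: D = 37.4 mm → 0.0374 m, h = 9.85 mm → 0.00985 m; screw speed N = 163.1 rpm = 2.71833 rev/s
Shear rate: γ̇ = πDN/h = π·0.0374·2.71833/0.00985 = 32.4256 s⁻¹
Adiabatic rise: ΔT = η γ̇² t_res / (ρ cp) = 217·(32.4256)²·182.188 / (1275·2428) = 13.4275 K

value=13.43 K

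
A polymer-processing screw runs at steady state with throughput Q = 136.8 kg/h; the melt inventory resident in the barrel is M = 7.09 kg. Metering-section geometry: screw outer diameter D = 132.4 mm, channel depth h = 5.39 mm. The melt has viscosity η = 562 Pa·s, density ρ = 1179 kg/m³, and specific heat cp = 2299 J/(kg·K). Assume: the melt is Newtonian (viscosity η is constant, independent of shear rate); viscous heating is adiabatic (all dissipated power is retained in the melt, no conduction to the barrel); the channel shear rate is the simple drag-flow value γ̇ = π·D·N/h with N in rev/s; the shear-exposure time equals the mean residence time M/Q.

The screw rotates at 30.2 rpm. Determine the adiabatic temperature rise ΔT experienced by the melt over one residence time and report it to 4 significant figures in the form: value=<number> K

value=58.37 K

Convert throughput: Q = 136.8 kg/h = 136.8/3600 = 0.038 kg/s
t_res = M / Q_s = 7.09 ÷ 0.038 = 186.579 s
Convert to SI: D = 0.1324 m, h = 0.00539 m, N = 30.2/60 = 0.503333 rev/s
γ̇ = π·D·N / h = π · 0.1324 · 0.503333 / 0.00539 = 38.8423 s⁻¹
ΔT = η·γ̇²·t_res/(ρ·cp) = [562 × 38.8423² × 186.579] / [1179 × 2299] = 58.3654 K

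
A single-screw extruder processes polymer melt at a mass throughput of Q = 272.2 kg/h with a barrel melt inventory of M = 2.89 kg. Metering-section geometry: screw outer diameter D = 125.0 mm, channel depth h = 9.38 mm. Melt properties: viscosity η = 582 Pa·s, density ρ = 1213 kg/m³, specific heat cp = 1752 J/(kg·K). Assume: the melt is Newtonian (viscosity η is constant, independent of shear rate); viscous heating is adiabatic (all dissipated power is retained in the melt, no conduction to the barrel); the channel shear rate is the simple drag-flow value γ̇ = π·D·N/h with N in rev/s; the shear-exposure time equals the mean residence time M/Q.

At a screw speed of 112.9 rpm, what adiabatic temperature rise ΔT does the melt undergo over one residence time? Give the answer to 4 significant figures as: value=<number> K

value=64.96 K

Convert throughput: Q = 272.2 kg/h = 272.2/3600 = 0.0756111 kg/s
t_res = M / Q_s = 2.89 / 0.0756111 = 38.2219 s
Geometry in metres: D = 125.0 mm → 0.125 m, h = 9.38 mm → 0.00938 m; screw speed N = 112.9 rpm = 1.88167 rev/s
γ̇ = π D N / h = (π)(0.125)(1.88167) / 0.00938 = 78.7771 s⁻¹
ΔT = η·γ̇²·t_res / (ρ·cp) = 582 · (78.7771)² · 38.2219 / (1213 · 1752) = 64.9591 K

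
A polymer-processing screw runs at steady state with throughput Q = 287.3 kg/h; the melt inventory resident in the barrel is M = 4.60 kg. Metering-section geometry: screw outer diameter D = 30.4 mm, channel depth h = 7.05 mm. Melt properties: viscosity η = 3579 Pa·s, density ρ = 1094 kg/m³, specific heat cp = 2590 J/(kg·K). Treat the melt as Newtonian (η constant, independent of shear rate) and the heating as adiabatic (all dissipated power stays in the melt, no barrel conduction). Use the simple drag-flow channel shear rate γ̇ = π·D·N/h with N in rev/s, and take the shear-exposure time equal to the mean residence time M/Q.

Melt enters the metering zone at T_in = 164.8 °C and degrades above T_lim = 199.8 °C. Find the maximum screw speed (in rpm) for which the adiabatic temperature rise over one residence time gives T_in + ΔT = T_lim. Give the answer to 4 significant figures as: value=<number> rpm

value=97.11 rpm

Convert throughput: Q = 287.3 kg/h = 287.3/3600 = 0.0798056 kg/s
Mean residence time: t_res = M/Q_s = 4.60 kg / 0.0798056 kg/s = 57.6401 s
Geometry in SI: D = 30.4 mm → 0.0304 m, h = 7.05 mm → 0.00705 m
Allowable rise: ΔT_a = T_lim − T_in = 199.8 − 164.8 = 35 K
Invert ΔT = ηγ̇²t_res/(ρcp) for γ̇: γ̇_max² = ΔT_a ρ cp / (η t_res) = 35·1094·2590 / (3579·57.6401) = 480.727 s⁻²
Take the square root: γ̇_max = √(480.727) = 21.9255 s⁻¹
N_max = γ̇_max h / (πD) = 21.9255·0.00705/(π·0.0304) = 1.61851 rev/s → ×60 = 97.1105 rpm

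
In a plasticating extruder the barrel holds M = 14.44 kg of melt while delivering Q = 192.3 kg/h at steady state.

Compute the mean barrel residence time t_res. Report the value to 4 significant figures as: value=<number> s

Throughput in SI: Q_s = 192.3 kg/h ÷ 3600 s/h = 0.0534167 kg/s
t_res = M / Q_s = 14.44 / 0.0534167 = 270.328 s

value=270.3 s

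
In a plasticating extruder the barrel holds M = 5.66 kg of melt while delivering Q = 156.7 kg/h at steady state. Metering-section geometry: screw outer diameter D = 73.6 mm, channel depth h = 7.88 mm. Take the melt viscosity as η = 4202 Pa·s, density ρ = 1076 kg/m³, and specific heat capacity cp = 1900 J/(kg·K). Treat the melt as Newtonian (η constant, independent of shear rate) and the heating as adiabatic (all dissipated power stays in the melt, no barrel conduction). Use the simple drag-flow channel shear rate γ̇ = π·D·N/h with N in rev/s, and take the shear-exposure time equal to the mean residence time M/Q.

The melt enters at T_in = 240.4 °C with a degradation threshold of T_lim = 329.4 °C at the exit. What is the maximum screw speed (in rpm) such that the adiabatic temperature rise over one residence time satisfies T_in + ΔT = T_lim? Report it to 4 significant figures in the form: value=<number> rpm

value=37.31 rpm

Q_s = Q / 3600 = 156.7 / 3600 = 0.0435278 kg/s
t_res = M / Q_s = 5.66 ÷ 0.0435278 = 130.032 s
Convert to metres: D = 0.0736 m, h = 0.00788 m
Allowable rise: ΔT_a = T_lim − T_in = 329.4 − 240.4 = 89 K
Invert ΔT = ηγ̇²t_res/(ρcp) for γ̇: γ̇_max² = ΔT_a ρ cp / (η t_res) = 89·1076·1900 / (4202·130.032) = 333.004 s⁻²
γ̇_max = sqrt(333.004) = 18.2484 s⁻¹
N_max = γ̇_max h / (πD) = 18.2484·0.00788/(π·0.0736) = 0.621904 rev/s → ×60 = 37.3143 rpm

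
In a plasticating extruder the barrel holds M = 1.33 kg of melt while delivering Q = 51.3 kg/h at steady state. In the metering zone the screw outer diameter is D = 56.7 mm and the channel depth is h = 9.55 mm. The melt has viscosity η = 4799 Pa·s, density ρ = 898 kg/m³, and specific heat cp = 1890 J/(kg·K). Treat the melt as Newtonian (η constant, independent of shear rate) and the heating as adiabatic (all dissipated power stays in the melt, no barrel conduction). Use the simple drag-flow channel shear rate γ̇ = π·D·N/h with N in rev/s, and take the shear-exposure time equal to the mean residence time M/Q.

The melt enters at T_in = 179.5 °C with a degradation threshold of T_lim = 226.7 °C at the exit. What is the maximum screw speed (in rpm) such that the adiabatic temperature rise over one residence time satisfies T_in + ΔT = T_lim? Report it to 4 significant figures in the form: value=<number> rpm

Q_s = Q / 3600 = 51.3 / 3600 = 0.01425 kg/s
t_res = M / Q_s = 1.33 / 0.01425 = 93.3333 s
Geometry in SI: D = 56.7 mm → 0.0567 m, h = 9.55 mm → 0.00955 m
Allowable rise: ΔT_a = T_lim − T_in = 226.7 − 179.5 = 47.2 K
γ̇_max² = ΔT_a·ρ·cp/(η·t_res) = 47.2·898·1890/(4799·93.3333) = 178.852 s⁻²
γ̇_max = sqrt(178.852) = 13.3735 s⁻¹
Solve γ̇ = πDN/h for N: N_max = γ̇_max·h/(π·D) = 13.3735 × 0.00955 / (π × 0.0567) = 0.716996 rev/s = 43.0198 rpm

value=43.02 rpm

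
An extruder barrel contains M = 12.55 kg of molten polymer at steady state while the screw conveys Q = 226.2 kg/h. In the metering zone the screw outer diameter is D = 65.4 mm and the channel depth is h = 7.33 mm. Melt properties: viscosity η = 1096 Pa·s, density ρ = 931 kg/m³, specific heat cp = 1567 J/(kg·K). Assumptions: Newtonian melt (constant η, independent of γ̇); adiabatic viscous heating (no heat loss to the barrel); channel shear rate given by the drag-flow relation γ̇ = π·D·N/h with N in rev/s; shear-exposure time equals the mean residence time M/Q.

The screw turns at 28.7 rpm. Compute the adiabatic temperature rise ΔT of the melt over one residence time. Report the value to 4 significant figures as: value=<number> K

Convert throughput: Q = 226.2 kg/h = 226.2/3600 = 0.0628333 kg/s
Mean residence time: t_res = M/Q_s = 12.55 kg / 0.0628333 kg/s = 199.735 s
Convert to SI: D = 0.0654 m, h = 0.00733 m, N = 28.7/60 = 0.478333 rev/s
γ̇ = π D N / h = (π)(0.0654)(0.478333) / 0.00733 = 13.4077 s⁻¹
ΔT = η·γ̇²·t_res/(ρ·cp) = [1096 × 13.4077² × 199.735] / [931 × 1567] = 26.9745 K

value=26.97 K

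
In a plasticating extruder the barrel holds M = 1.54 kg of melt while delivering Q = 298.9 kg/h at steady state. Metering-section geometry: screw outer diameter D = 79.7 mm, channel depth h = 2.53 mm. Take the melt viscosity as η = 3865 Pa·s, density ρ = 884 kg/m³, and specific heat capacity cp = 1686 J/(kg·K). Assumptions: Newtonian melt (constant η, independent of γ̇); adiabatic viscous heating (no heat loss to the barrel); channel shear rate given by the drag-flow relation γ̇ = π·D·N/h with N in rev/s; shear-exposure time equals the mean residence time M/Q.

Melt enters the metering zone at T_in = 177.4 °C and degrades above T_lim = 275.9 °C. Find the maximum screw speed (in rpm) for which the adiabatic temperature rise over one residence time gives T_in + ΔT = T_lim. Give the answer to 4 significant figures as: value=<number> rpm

Q_s = Q / 3600 = 298.9 / 3600 = 0.0830278 kg/s
Mean residence time: t_res = M/Q_s = 1.54 kg / 0.0830278 kg/s = 18.548 s
D = 79.7 mm = 0.0797 m;  h = 2.53 mm = 0.00253 m
ΔT_a = T_lim − T_in = 275.9 − 177.4 = 98.5 K
Invert ΔT = ηγ̇²t_res/(ρcp) for γ̇: γ̇_max² = ΔT_a ρ cp / (η t_res) = 98.5·884·1686 / (3865·18.548) = 2047.86 s⁻²
γ̇_max = sqrt(2047.86) = 45.2532 s⁻¹
Solve γ̇ = πDN/h for N: N_max = γ̇_max·h/(π·D) = 45.2532 × 0.00253 / (π × 0.0797) = 0.457259 rev/s = 27.4355 rpm

value=27.44 rpm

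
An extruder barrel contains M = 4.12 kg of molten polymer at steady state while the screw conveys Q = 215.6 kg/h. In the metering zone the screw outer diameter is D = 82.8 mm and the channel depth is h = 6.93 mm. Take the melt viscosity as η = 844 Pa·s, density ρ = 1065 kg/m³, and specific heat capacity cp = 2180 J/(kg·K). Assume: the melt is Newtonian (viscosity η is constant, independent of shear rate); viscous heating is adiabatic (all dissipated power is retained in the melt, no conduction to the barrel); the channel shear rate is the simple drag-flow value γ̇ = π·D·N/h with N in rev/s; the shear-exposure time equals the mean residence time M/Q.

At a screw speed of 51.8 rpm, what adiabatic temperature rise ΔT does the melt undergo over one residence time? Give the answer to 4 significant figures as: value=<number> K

value=26.26 K

Q_s = Q / 3600 = 215.6 / 3600 = 0.0598889 kg/s
Mean residence time: t_res = M/Q_s = 4.12 kg / 0.0598889 kg/s = 68.7941 s
D = 82.8 mm = 0.0828 m;  h = 6.93 mm = 0.00693 m;  N = 51.8 rpm / 60 = 0.863333 rev/s
γ̇ = π·D·N / h = π · 0.0828 · 0.863333 / 0.00693 = 32.406 s⁻¹
ΔT = η·γ̇²·t_res/(ρ·cp) = [844 × 32.406² × 68.7941] / [1065 × 2180] = 26.2626 K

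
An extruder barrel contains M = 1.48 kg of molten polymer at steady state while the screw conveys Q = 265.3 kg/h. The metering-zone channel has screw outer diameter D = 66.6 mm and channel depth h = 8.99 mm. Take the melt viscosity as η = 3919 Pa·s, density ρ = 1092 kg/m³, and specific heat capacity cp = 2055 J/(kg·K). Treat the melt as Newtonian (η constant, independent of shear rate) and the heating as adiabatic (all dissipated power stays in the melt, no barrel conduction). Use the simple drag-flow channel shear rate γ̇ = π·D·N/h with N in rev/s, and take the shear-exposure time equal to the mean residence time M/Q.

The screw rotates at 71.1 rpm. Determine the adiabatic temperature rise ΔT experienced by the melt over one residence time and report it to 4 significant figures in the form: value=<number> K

Convert throughput: Q = 265.3 kg/h = 265.3/3600 = 0.0736944 kg/s
Mean residence time: t_res = M/Q_s = 1.48 kg / 0.0736944 kg/s = 20.0829 s
D = 66.6 mm = 0.0666 m;  h = 8.99 mm = 0.00899 m;  N = 71.1 rpm / 60 = 1.185 rev/s
γ̇ = π·D·N / h = π · 0.0666 · 1.185 / 0.00899 = 27.5793 s⁻¹
Adiabatic rise: ΔT = η γ̇² t_res / (ρ cp) = 3919·(27.5793)²·20.0829 / (1092·2055) = 26.6768 K

value=26.68 K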